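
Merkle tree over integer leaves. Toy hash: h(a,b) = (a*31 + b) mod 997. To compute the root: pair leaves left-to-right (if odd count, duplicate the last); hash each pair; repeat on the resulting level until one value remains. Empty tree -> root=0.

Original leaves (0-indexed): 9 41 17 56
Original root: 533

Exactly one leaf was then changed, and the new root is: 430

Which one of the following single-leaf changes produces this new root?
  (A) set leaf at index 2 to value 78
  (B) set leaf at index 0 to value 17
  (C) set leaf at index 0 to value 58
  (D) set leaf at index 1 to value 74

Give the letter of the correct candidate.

Answer: A

Derivation:
Original leaves: [9, 41, 17, 56]
Target new root: 430
Try each candidate change and compute the resulting root:
Candidate A: set leaf[2] = 78 -> leaves = [9, 41, 78, 56]
  L0: [9, 41, 78, 56]
  L1: h(9,41)=(9*31+41)%997=320 h(78,56)=(78*31+56)%997=480 -> [320, 480]
  L2: h(320,480)=(320*31+480)%997=430 -> [430]
  root = 430 == target 430  ** MATCH **
Candidate B: set leaf[0] = 17 -> leaves = [17, 41, 17, 56]
  L0: [17, 41, 17, 56]
  L1: h(17,41)=(17*31+41)%997=568 h(17,56)=(17*31+56)%997=583 -> [568, 583]
  L2: h(568,583)=(568*31+583)%997=245 -> [245]
  root = 245 != target 430
Candidate C: set leaf[0] = 58 -> leaves = [58, 41, 17, 56]
  L0: [58, 41, 17, 56]
  L1: h(58,41)=(58*31+41)%997=842 h(17,56)=(17*31+56)%997=583 -> [842, 583]
  L2: h(842,583)=(842*31+583)%997=763 -> [763]
  root = 763 != target 430
Candidate D: set leaf[1] = 74 -> leaves = [9, 74, 17, 56]
  L0: [9, 74, 17, 56]
  L1: h(9,74)=(9*31+74)%997=353 h(17,56)=(17*31+56)%997=583 -> [353, 583]
  L2: h(353,583)=(353*31+583)%997=559 -> [559]
  root = 559 != target 430
Candidate A produces the target root.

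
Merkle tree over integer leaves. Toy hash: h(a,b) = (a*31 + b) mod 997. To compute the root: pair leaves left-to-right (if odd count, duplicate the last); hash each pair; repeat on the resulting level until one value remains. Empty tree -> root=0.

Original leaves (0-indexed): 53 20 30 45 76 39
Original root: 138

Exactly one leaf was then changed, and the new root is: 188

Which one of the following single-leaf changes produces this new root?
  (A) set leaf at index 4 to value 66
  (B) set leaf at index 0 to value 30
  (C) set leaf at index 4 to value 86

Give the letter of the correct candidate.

Answer: A

Derivation:
Original leaves: [53, 20, 30, 45, 76, 39]
Target new root: 188
Try each candidate change and compute the resulting root:
Candidate A: set leaf[4] = 66 -> leaves = [53, 20, 30, 45, 66, 39]
  L0: [53, 20, 30, 45, 66, 39]
  L1: h(53,20)=(53*31+20)%997=666 h(30,45)=(30*31+45)%997=975 h(66,39)=(66*31+39)%997=91 -> [666, 975, 91]
  L2: h(666,975)=(666*31+975)%997=684 h(91,91)=(91*31+91)%997=918 -> [684, 918]
  L3: h(684,918)=(684*31+918)%997=188 -> [188]
  root = 188 == target 188  ** MATCH **
Candidate B: set leaf[0] = 30 -> leaves = [30, 20, 30, 45, 76, 39]
  L0: [30, 20, 30, 45, 76, 39]
  L1: h(30,20)=(30*31+20)%997=950 h(30,45)=(30*31+45)%997=975 h(76,39)=(76*31+39)%997=401 -> [950, 975, 401]
  L2: h(950,975)=(950*31+975)%997=515 h(401,401)=(401*31+401)%997=868 -> [515, 868]
  L3: h(515,868)=(515*31+868)%997=881 -> [881]
  root = 881 != target 188
Candidate C: set leaf[4] = 86 -> leaves = [53, 20, 30, 45, 86, 39]
  L0: [53, 20, 30, 45, 86, 39]
  L1: h(53,20)=(53*31+20)%997=666 h(30,45)=(30*31+45)%997=975 h(86,39)=(86*31+39)%997=711 -> [666, 975, 711]
  L2: h(666,975)=(666*31+975)%997=684 h(711,711)=(711*31+711)%997=818 -> [684, 818]
  L3: h(684,818)=(684*31+818)%997=88 -> [88]
  root = 88 != target 188
Candidate A produces the target root.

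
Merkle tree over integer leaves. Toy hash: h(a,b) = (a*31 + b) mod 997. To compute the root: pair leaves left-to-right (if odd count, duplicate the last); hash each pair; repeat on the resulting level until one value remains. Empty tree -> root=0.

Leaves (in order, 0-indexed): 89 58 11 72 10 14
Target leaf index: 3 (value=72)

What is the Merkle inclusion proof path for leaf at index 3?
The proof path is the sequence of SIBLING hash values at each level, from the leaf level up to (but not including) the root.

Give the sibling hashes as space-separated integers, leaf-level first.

Answer: 11 823 398

Derivation:
L0 (leaves): [89, 58, 11, 72, 10, 14], target index=3
L1: h(89,58)=(89*31+58)%997=823 [pair 0] h(11,72)=(11*31+72)%997=413 [pair 1] h(10,14)=(10*31+14)%997=324 [pair 2] -> [823, 413, 324]
  Sibling for proof at L0: 11
L2: h(823,413)=(823*31+413)%997=4 [pair 0] h(324,324)=(324*31+324)%997=398 [pair 1] -> [4, 398]
  Sibling for proof at L1: 823
L3: h(4,398)=(4*31+398)%997=522 [pair 0] -> [522]
  Sibling for proof at L2: 398
Root: 522
Proof path (sibling hashes from leaf to root): [11, 823, 398]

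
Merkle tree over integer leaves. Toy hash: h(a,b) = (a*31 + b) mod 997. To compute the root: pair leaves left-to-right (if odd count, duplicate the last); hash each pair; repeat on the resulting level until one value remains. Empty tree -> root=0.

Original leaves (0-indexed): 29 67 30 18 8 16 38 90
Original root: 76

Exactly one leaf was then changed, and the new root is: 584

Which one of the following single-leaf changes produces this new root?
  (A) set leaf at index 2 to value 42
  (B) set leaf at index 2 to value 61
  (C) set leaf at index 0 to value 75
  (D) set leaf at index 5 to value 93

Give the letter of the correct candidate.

Answer: C

Derivation:
Original leaves: [29, 67, 30, 18, 8, 16, 38, 90]
Target new root: 584
Try each candidate change and compute the resulting root:
Candidate A: set leaf[2] = 42 -> leaves = [29, 67, 42, 18, 8, 16, 38, 90]
  L0: [29, 67, 42, 18, 8, 16, 38, 90]
  L1: h(29,67)=(29*31+67)%997=966 h(42,18)=(42*31+18)%997=323 h(8,16)=(8*31+16)%997=264 h(38,90)=(38*31+90)%997=271 -> [966, 323, 264, 271]
  L2: h(966,323)=(966*31+323)%997=359 h(264,271)=(264*31+271)%997=479 -> [359, 479]
  L3: h(359,479)=(359*31+479)%997=641 -> [641]
  root = 641 != target 584
Candidate B: set leaf[2] = 61 -> leaves = [29, 67, 61, 18, 8, 16, 38, 90]
  L0: [29, 67, 61, 18, 8, 16, 38, 90]
  L1: h(29,67)=(29*31+67)%997=966 h(61,18)=(61*31+18)%997=912 h(8,16)=(8*31+16)%997=264 h(38,90)=(38*31+90)%997=271 -> [966, 912, 264, 271]
  L2: h(966,912)=(966*31+912)%997=948 h(264,271)=(264*31+271)%997=479 -> [948, 479]
  L3: h(948,479)=(948*31+479)%997=954 -> [954]
  root = 954 != target 584
Candidate C: set leaf[0] = 75 -> leaves = [75, 67, 30, 18, 8, 16, 38, 90]
  L0: [75, 67, 30, 18, 8, 16, 38, 90]
  L1: h(75,67)=(75*31+67)%997=398 h(30,18)=(30*31+18)%997=948 h(8,16)=(8*31+16)%997=264 h(38,90)=(38*31+90)%997=271 -> [398, 948, 264, 271]
  L2: h(398,948)=(398*31+948)%997=325 h(264,271)=(264*31+271)%997=479 -> [325, 479]
  L3: h(325,479)=(325*31+479)%997=584 -> [584]
  root = 584 == target 584  ** MATCH **
Candidate D: set leaf[5] = 93 -> leaves = [29, 67, 30, 18, 8, 93, 38, 90]
  L0: [29, 67, 30, 18, 8, 93, 38, 90]
  L1: h(29,67)=(29*31+67)%997=966 h(30,18)=(30*31+18)%997=948 h(8,93)=(8*31+93)%997=341 h(38,90)=(38*31+90)%997=271 -> [966, 948, 341, 271]
  L2: h(966,948)=(966*31+948)%997=984 h(341,271)=(341*31+271)%997=872 -> [984, 872]
  L3: h(984,872)=(984*31+872)%997=469 -> [469]
  root = 469 != target 584
Candidate C produces the target root.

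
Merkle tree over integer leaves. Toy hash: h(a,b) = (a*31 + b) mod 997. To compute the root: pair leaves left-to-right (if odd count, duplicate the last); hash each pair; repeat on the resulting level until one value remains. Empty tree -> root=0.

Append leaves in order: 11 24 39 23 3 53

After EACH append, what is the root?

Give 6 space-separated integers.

After append 11 (leaves=[11]):
  L0: [11]
  root=11
After append 24 (leaves=[11, 24]):
  L0: [11, 24]
  L1: h(11,24)=(11*31+24)%997=365 -> [365]
  root=365
After append 39 (leaves=[11, 24, 39]):
  L0: [11, 24, 39]
  L1: h(11,24)=(11*31+24)%997=365 h(39,39)=(39*31+39)%997=251 -> [365, 251]
  L2: h(365,251)=(365*31+251)%997=599 -> [599]
  root=599
After append 23 (leaves=[11, 24, 39, 23]):
  L0: [11, 24, 39, 23]
  L1: h(11,24)=(11*31+24)%997=365 h(39,23)=(39*31+23)%997=235 -> [365, 235]
  L2: h(365,235)=(365*31+235)%997=583 -> [583]
  root=583
After append 3 (leaves=[11, 24, 39, 23, 3]):
  L0: [11, 24, 39, 23, 3]
  L1: h(11,24)=(11*31+24)%997=365 h(39,23)=(39*31+23)%997=235 h(3,3)=(3*31+3)%997=96 -> [365, 235, 96]
  L2: h(365,235)=(365*31+235)%997=583 h(96,96)=(96*31+96)%997=81 -> [583, 81]
  L3: h(583,81)=(583*31+81)%997=208 -> [208]
  root=208
After append 53 (leaves=[11, 24, 39, 23, 3, 53]):
  L0: [11, 24, 39, 23, 3, 53]
  L1: h(11,24)=(11*31+24)%997=365 h(39,23)=(39*31+23)%997=235 h(3,53)=(3*31+53)%997=146 -> [365, 235, 146]
  L2: h(365,235)=(365*31+235)%997=583 h(146,146)=(146*31+146)%997=684 -> [583, 684]
  L3: h(583,684)=(583*31+684)%997=811 -> [811]
  root=811

Answer: 11 365 599 583 208 811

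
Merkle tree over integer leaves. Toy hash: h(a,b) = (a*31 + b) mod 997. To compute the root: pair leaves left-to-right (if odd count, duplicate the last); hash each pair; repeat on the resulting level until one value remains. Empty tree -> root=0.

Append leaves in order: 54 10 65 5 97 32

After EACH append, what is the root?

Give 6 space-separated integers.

After append 54 (leaves=[54]):
  L0: [54]
  root=54
After append 10 (leaves=[54, 10]):
  L0: [54, 10]
  L1: h(54,10)=(54*31+10)%997=687 -> [687]
  root=687
After append 65 (leaves=[54, 10, 65]):
  L0: [54, 10, 65]
  L1: h(54,10)=(54*31+10)%997=687 h(65,65)=(65*31+65)%997=86 -> [687, 86]
  L2: h(687,86)=(687*31+86)%997=446 -> [446]
  root=446
After append 5 (leaves=[54, 10, 65, 5]):
  L0: [54, 10, 65, 5]
  L1: h(54,10)=(54*31+10)%997=687 h(65,5)=(65*31+5)%997=26 -> [687, 26]
  L2: h(687,26)=(687*31+26)%997=386 -> [386]
  root=386
After append 97 (leaves=[54, 10, 65, 5, 97]):
  L0: [54, 10, 65, 5, 97]
  L1: h(54,10)=(54*31+10)%997=687 h(65,5)=(65*31+5)%997=26 h(97,97)=(97*31+97)%997=113 -> [687, 26, 113]
  L2: h(687,26)=(687*31+26)%997=386 h(113,113)=(113*31+113)%997=625 -> [386, 625]
  L3: h(386,625)=(386*31+625)%997=627 -> [627]
  root=627
After append 32 (leaves=[54, 10, 65, 5, 97, 32]):
  L0: [54, 10, 65, 5, 97, 32]
  L1: h(54,10)=(54*31+10)%997=687 h(65,5)=(65*31+5)%997=26 h(97,32)=(97*31+32)%997=48 -> [687, 26, 48]
  L2: h(687,26)=(687*31+26)%997=386 h(48,48)=(48*31+48)%997=539 -> [386, 539]
  L3: h(386,539)=(386*31+539)%997=541 -> [541]
  root=541

Answer: 54 687 446 386 627 541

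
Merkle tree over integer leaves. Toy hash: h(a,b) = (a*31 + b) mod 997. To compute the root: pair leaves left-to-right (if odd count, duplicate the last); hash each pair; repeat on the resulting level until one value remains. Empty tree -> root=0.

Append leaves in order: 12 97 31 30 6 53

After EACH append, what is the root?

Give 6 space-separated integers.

Answer: 12 469 576 575 41 548

Derivation:
After append 12 (leaves=[12]):
  L0: [12]
  root=12
After append 97 (leaves=[12, 97]):
  L0: [12, 97]
  L1: h(12,97)=(12*31+97)%997=469 -> [469]
  root=469
After append 31 (leaves=[12, 97, 31]):
  L0: [12, 97, 31]
  L1: h(12,97)=(12*31+97)%997=469 h(31,31)=(31*31+31)%997=992 -> [469, 992]
  L2: h(469,992)=(469*31+992)%997=576 -> [576]
  root=576
After append 30 (leaves=[12, 97, 31, 30]):
  L0: [12, 97, 31, 30]
  L1: h(12,97)=(12*31+97)%997=469 h(31,30)=(31*31+30)%997=991 -> [469, 991]
  L2: h(469,991)=(469*31+991)%997=575 -> [575]
  root=575
After append 6 (leaves=[12, 97, 31, 30, 6]):
  L0: [12, 97, 31, 30, 6]
  L1: h(12,97)=(12*31+97)%997=469 h(31,30)=(31*31+30)%997=991 h(6,6)=(6*31+6)%997=192 -> [469, 991, 192]
  L2: h(469,991)=(469*31+991)%997=575 h(192,192)=(192*31+192)%997=162 -> [575, 162]
  L3: h(575,162)=(575*31+162)%997=41 -> [41]
  root=41
After append 53 (leaves=[12, 97, 31, 30, 6, 53]):
  L0: [12, 97, 31, 30, 6, 53]
  L1: h(12,97)=(12*31+97)%997=469 h(31,30)=(31*31+30)%997=991 h(6,53)=(6*31+53)%997=239 -> [469, 991, 239]
  L2: h(469,991)=(469*31+991)%997=575 h(239,239)=(239*31+239)%997=669 -> [575, 669]
  L3: h(575,669)=(575*31+669)%997=548 -> [548]
  root=548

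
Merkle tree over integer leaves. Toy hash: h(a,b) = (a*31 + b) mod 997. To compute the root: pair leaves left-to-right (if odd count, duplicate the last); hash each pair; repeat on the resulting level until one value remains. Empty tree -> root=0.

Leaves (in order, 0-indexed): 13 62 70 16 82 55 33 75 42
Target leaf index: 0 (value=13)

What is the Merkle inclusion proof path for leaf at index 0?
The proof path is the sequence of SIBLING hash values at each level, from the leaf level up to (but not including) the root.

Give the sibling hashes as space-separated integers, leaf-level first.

L0 (leaves): [13, 62, 70, 16, 82, 55, 33, 75, 42], target index=0
L1: h(13,62)=(13*31+62)%997=465 [pair 0] h(70,16)=(70*31+16)%997=192 [pair 1] h(82,55)=(82*31+55)%997=603 [pair 2] h(33,75)=(33*31+75)%997=101 [pair 3] h(42,42)=(42*31+42)%997=347 [pair 4] -> [465, 192, 603, 101, 347]
  Sibling for proof at L0: 62
L2: h(465,192)=(465*31+192)%997=649 [pair 0] h(603,101)=(603*31+101)%997=848 [pair 1] h(347,347)=(347*31+347)%997=137 [pair 2] -> [649, 848, 137]
  Sibling for proof at L1: 192
L3: h(649,848)=(649*31+848)%997=30 [pair 0] h(137,137)=(137*31+137)%997=396 [pair 1] -> [30, 396]
  Sibling for proof at L2: 848
L4: h(30,396)=(30*31+396)%997=329 [pair 0] -> [329]
  Sibling for proof at L3: 396
Root: 329
Proof path (sibling hashes from leaf to root): [62, 192, 848, 396]

Answer: 62 192 848 396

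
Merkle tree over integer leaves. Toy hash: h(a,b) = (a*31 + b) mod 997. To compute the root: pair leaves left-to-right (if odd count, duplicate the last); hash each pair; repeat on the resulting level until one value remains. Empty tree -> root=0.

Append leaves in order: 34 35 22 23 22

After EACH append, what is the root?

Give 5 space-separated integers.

After append 34 (leaves=[34]):
  L0: [34]
  root=34
After append 35 (leaves=[34, 35]):
  L0: [34, 35]
  L1: h(34,35)=(34*31+35)%997=92 -> [92]
  root=92
After append 22 (leaves=[34, 35, 22]):
  L0: [34, 35, 22]
  L1: h(34,35)=(34*31+35)%997=92 h(22,22)=(22*31+22)%997=704 -> [92, 704]
  L2: h(92,704)=(92*31+704)%997=565 -> [565]
  root=565
After append 23 (leaves=[34, 35, 22, 23]):
  L0: [34, 35, 22, 23]
  L1: h(34,35)=(34*31+35)%997=92 h(22,23)=(22*31+23)%997=705 -> [92, 705]
  L2: h(92,705)=(92*31+705)%997=566 -> [566]
  root=566
After append 22 (leaves=[34, 35, 22, 23, 22]):
  L0: [34, 35, 22, 23, 22]
  L1: h(34,35)=(34*31+35)%997=92 h(22,23)=(22*31+23)%997=705 h(22,22)=(22*31+22)%997=704 -> [92, 705, 704]
  L2: h(92,705)=(92*31+705)%997=566 h(704,704)=(704*31+704)%997=594 -> [566, 594]
  L3: h(566,594)=(566*31+594)%997=194 -> [194]
  root=194

Answer: 34 92 565 566 194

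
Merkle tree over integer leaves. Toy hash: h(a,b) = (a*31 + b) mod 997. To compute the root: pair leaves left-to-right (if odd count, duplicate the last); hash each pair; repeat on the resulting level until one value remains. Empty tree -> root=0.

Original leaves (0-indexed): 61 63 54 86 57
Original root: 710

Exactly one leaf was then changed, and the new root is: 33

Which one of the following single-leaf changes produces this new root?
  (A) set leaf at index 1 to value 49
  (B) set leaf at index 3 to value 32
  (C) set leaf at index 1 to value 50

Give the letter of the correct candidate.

Answer: B

Derivation:
Original leaves: [61, 63, 54, 86, 57]
Target new root: 33
Try each candidate change and compute the resulting root:
Candidate A: set leaf[1] = 49 -> leaves = [61, 49, 54, 86, 57]
  L0: [61, 49, 54, 86, 57]
  L1: h(61,49)=(61*31+49)%997=943 h(54,86)=(54*31+86)%997=763 h(57,57)=(57*31+57)%997=827 -> [943, 763, 827]
  L2: h(943,763)=(943*31+763)%997=86 h(827,827)=(827*31+827)%997=542 -> [86, 542]
  L3: h(86,542)=(86*31+542)%997=217 -> [217]
  root = 217 != target 33
Candidate B: set leaf[3] = 32 -> leaves = [61, 63, 54, 32, 57]
  L0: [61, 63, 54, 32, 57]
  L1: h(61,63)=(61*31+63)%997=957 h(54,32)=(54*31+32)%997=709 h(57,57)=(57*31+57)%997=827 -> [957, 709, 827]
  L2: h(957,709)=(957*31+709)%997=466 h(827,827)=(827*31+827)%997=542 -> [466, 542]
  L3: h(466,542)=(466*31+542)%997=33 -> [33]
  root = 33 == target 33  ** MATCH **
Candidate C: set leaf[1] = 50 -> leaves = [61, 50, 54, 86, 57]
  L0: [61, 50, 54, 86, 57]
  L1: h(61,50)=(61*31+50)%997=944 h(54,86)=(54*31+86)%997=763 h(57,57)=(57*31+57)%997=827 -> [944, 763, 827]
  L2: h(944,763)=(944*31+763)%997=117 h(827,827)=(827*31+827)%997=542 -> [117, 542]
  L3: h(117,542)=(117*31+542)%997=181 -> [181]
  root = 181 != target 33
Candidate B produces the target root.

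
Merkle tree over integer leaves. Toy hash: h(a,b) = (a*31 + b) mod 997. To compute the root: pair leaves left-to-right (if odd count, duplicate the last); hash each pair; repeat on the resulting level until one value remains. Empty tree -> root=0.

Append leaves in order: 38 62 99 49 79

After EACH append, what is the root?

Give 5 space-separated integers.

Answer: 38 243 731 681 313

Derivation:
After append 38 (leaves=[38]):
  L0: [38]
  root=38
After append 62 (leaves=[38, 62]):
  L0: [38, 62]
  L1: h(38,62)=(38*31+62)%997=243 -> [243]
  root=243
After append 99 (leaves=[38, 62, 99]):
  L0: [38, 62, 99]
  L1: h(38,62)=(38*31+62)%997=243 h(99,99)=(99*31+99)%997=177 -> [243, 177]
  L2: h(243,177)=(243*31+177)%997=731 -> [731]
  root=731
After append 49 (leaves=[38, 62, 99, 49]):
  L0: [38, 62, 99, 49]
  L1: h(38,62)=(38*31+62)%997=243 h(99,49)=(99*31+49)%997=127 -> [243, 127]
  L2: h(243,127)=(243*31+127)%997=681 -> [681]
  root=681
After append 79 (leaves=[38, 62, 99, 49, 79]):
  L0: [38, 62, 99, 49, 79]
  L1: h(38,62)=(38*31+62)%997=243 h(99,49)=(99*31+49)%997=127 h(79,79)=(79*31+79)%997=534 -> [243, 127, 534]
  L2: h(243,127)=(243*31+127)%997=681 h(534,534)=(534*31+534)%997=139 -> [681, 139]
  L3: h(681,139)=(681*31+139)%997=313 -> [313]
  root=313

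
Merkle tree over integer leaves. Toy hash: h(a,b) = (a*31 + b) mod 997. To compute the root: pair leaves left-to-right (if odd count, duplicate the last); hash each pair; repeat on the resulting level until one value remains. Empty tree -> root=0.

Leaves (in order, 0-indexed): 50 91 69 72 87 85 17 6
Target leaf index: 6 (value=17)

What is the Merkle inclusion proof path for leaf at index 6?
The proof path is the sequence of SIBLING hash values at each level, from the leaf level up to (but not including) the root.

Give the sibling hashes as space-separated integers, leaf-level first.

L0 (leaves): [50, 91, 69, 72, 87, 85, 17, 6], target index=6
L1: h(50,91)=(50*31+91)%997=644 [pair 0] h(69,72)=(69*31+72)%997=217 [pair 1] h(87,85)=(87*31+85)%997=788 [pair 2] h(17,6)=(17*31+6)%997=533 [pair 3] -> [644, 217, 788, 533]
  Sibling for proof at L0: 6
L2: h(644,217)=(644*31+217)%997=241 [pair 0] h(788,533)=(788*31+533)%997=36 [pair 1] -> [241, 36]
  Sibling for proof at L1: 788
L3: h(241,36)=(241*31+36)%997=528 [pair 0] -> [528]
  Sibling for proof at L2: 241
Root: 528
Proof path (sibling hashes from leaf to root): [6, 788, 241]

Answer: 6 788 241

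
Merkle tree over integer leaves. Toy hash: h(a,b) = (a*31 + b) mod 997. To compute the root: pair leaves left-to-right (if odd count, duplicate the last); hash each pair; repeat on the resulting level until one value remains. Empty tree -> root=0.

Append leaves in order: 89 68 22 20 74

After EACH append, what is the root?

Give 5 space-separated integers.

Answer: 89 833 605 603 751

Derivation:
After append 89 (leaves=[89]):
  L0: [89]
  root=89
After append 68 (leaves=[89, 68]):
  L0: [89, 68]
  L1: h(89,68)=(89*31+68)%997=833 -> [833]
  root=833
After append 22 (leaves=[89, 68, 22]):
  L0: [89, 68, 22]
  L1: h(89,68)=(89*31+68)%997=833 h(22,22)=(22*31+22)%997=704 -> [833, 704]
  L2: h(833,704)=(833*31+704)%997=605 -> [605]
  root=605
After append 20 (leaves=[89, 68, 22, 20]):
  L0: [89, 68, 22, 20]
  L1: h(89,68)=(89*31+68)%997=833 h(22,20)=(22*31+20)%997=702 -> [833, 702]
  L2: h(833,702)=(833*31+702)%997=603 -> [603]
  root=603
After append 74 (leaves=[89, 68, 22, 20, 74]):
  L0: [89, 68, 22, 20, 74]
  L1: h(89,68)=(89*31+68)%997=833 h(22,20)=(22*31+20)%997=702 h(74,74)=(74*31+74)%997=374 -> [833, 702, 374]
  L2: h(833,702)=(833*31+702)%997=603 h(374,374)=(374*31+374)%997=4 -> [603, 4]
  L3: h(603,4)=(603*31+4)%997=751 -> [751]
  root=751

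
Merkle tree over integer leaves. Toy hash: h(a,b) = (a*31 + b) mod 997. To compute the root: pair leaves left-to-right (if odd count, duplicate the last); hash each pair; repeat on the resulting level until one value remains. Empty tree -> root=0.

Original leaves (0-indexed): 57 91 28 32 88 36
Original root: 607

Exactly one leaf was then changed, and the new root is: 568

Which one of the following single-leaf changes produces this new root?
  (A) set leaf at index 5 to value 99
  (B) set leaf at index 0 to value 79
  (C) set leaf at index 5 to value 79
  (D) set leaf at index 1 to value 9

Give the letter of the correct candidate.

Original leaves: [57, 91, 28, 32, 88, 36]
Target new root: 568
Try each candidate change and compute the resulting root:
Candidate A: set leaf[5] = 99 -> leaves = [57, 91, 28, 32, 88, 99]
  L0: [57, 91, 28, 32, 88, 99]
  L1: h(57,91)=(57*31+91)%997=861 h(28,32)=(28*31+32)%997=900 h(88,99)=(88*31+99)%997=833 -> [861, 900, 833]
  L2: h(861,900)=(861*31+900)%997=672 h(833,833)=(833*31+833)%997=734 -> [672, 734]
  L3: h(672,734)=(672*31+734)%997=629 -> [629]
  root = 629 != target 568
Candidate B: set leaf[0] = 79 -> leaves = [79, 91, 28, 32, 88, 36]
  L0: [79, 91, 28, 32, 88, 36]
  L1: h(79,91)=(79*31+91)%997=546 h(28,32)=(28*31+32)%997=900 h(88,36)=(88*31+36)%997=770 -> [546, 900, 770]
  L2: h(546,900)=(546*31+900)%997=877 h(770,770)=(770*31+770)%997=712 -> [877, 712]
  L3: h(877,712)=(877*31+712)%997=980 -> [980]
  root = 980 != target 568
Candidate C: set leaf[5] = 79 -> leaves = [57, 91, 28, 32, 88, 79]
  L0: [57, 91, 28, 32, 88, 79]
  L1: h(57,91)=(57*31+91)%997=861 h(28,32)=(28*31+32)%997=900 h(88,79)=(88*31+79)%997=813 -> [861, 900, 813]
  L2: h(861,900)=(861*31+900)%997=672 h(813,813)=(813*31+813)%997=94 -> [672, 94]
  L3: h(672,94)=(672*31+94)%997=986 -> [986]
  root = 986 != target 568
Candidate D: set leaf[1] = 9 -> leaves = [57, 9, 28, 32, 88, 36]
  L0: [57, 9, 28, 32, 88, 36]
  L1: h(57,9)=(57*31+9)%997=779 h(28,32)=(28*31+32)%997=900 h(88,36)=(88*31+36)%997=770 -> [779, 900, 770]
  L2: h(779,900)=(779*31+900)%997=124 h(770,770)=(770*31+770)%997=712 -> [124, 712]
  L3: h(124,712)=(124*31+712)%997=568 -> [568]
  root = 568 == target 568  ** MATCH **
Candidate D produces the target root.

Answer: D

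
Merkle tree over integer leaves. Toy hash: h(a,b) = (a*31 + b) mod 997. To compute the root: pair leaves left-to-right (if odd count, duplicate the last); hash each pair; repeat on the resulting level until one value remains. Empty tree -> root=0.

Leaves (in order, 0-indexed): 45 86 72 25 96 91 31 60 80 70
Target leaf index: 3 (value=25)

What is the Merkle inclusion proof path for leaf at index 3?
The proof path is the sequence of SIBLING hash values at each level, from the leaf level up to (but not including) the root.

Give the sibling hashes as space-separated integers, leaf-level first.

L0 (leaves): [45, 86, 72, 25, 96, 91, 31, 60, 80, 70], target index=3
L1: h(45,86)=(45*31+86)%997=484 [pair 0] h(72,25)=(72*31+25)%997=263 [pair 1] h(96,91)=(96*31+91)%997=76 [pair 2] h(31,60)=(31*31+60)%997=24 [pair 3] h(80,70)=(80*31+70)%997=556 [pair 4] -> [484, 263, 76, 24, 556]
  Sibling for proof at L0: 72
L2: h(484,263)=(484*31+263)%997=312 [pair 0] h(76,24)=(76*31+24)%997=386 [pair 1] h(556,556)=(556*31+556)%997=843 [pair 2] -> [312, 386, 843]
  Sibling for proof at L1: 484
L3: h(312,386)=(312*31+386)%997=88 [pair 0] h(843,843)=(843*31+843)%997=57 [pair 1] -> [88, 57]
  Sibling for proof at L2: 386
L4: h(88,57)=(88*31+57)%997=791 [pair 0] -> [791]
  Sibling for proof at L3: 57
Root: 791
Proof path (sibling hashes from leaf to root): [72, 484, 386, 57]

Answer: 72 484 386 57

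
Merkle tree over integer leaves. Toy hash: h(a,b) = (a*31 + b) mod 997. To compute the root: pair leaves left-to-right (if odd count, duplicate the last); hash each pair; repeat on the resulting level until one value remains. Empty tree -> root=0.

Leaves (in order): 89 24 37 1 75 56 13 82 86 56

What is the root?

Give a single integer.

Answer: 195

Derivation:
L0: [89, 24, 37, 1, 75, 56, 13, 82, 86, 56]
L1: h(89,24)=(89*31+24)%997=789 h(37,1)=(37*31+1)%997=151 h(75,56)=(75*31+56)%997=387 h(13,82)=(13*31+82)%997=485 h(86,56)=(86*31+56)%997=728 -> [789, 151, 387, 485, 728]
L2: h(789,151)=(789*31+151)%997=682 h(387,485)=(387*31+485)%997=518 h(728,728)=(728*31+728)%997=365 -> [682, 518, 365]
L3: h(682,518)=(682*31+518)%997=723 h(365,365)=(365*31+365)%997=713 -> [723, 713]
L4: h(723,713)=(723*31+713)%997=195 -> [195]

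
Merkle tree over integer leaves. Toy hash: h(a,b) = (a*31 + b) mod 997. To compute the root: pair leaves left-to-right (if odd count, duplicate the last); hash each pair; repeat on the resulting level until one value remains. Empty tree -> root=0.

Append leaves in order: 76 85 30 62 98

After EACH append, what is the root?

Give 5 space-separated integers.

After append 76 (leaves=[76]):
  L0: [76]
  root=76
After append 85 (leaves=[76, 85]):
  L0: [76, 85]
  L1: h(76,85)=(76*31+85)%997=447 -> [447]
  root=447
After append 30 (leaves=[76, 85, 30]):
  L0: [76, 85, 30]
  L1: h(76,85)=(76*31+85)%997=447 h(30,30)=(30*31+30)%997=960 -> [447, 960]
  L2: h(447,960)=(447*31+960)%997=859 -> [859]
  root=859
After append 62 (leaves=[76, 85, 30, 62]):
  L0: [76, 85, 30, 62]
  L1: h(76,85)=(76*31+85)%997=447 h(30,62)=(30*31+62)%997=992 -> [447, 992]
  L2: h(447,992)=(447*31+992)%997=891 -> [891]
  root=891
After append 98 (leaves=[76, 85, 30, 62, 98]):
  L0: [76, 85, 30, 62, 98]
  L1: h(76,85)=(76*31+85)%997=447 h(30,62)=(30*31+62)%997=992 h(98,98)=(98*31+98)%997=145 -> [447, 992, 145]
  L2: h(447,992)=(447*31+992)%997=891 h(145,145)=(145*31+145)%997=652 -> [891, 652]
  L3: h(891,652)=(891*31+652)%997=357 -> [357]
  root=357

Answer: 76 447 859 891 357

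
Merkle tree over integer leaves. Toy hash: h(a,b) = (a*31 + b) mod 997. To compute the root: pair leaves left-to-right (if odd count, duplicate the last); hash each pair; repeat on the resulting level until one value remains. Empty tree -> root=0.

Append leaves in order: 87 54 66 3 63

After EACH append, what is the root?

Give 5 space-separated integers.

After append 87 (leaves=[87]):
  L0: [87]
  root=87
After append 54 (leaves=[87, 54]):
  L0: [87, 54]
  L1: h(87,54)=(87*31+54)%997=757 -> [757]
  root=757
After append 66 (leaves=[87, 54, 66]):
  L0: [87, 54, 66]
  L1: h(87,54)=(87*31+54)%997=757 h(66,66)=(66*31+66)%997=118 -> [757, 118]
  L2: h(757,118)=(757*31+118)%997=654 -> [654]
  root=654
After append 3 (leaves=[87, 54, 66, 3]):
  L0: [87, 54, 66, 3]
  L1: h(87,54)=(87*31+54)%997=757 h(66,3)=(66*31+3)%997=55 -> [757, 55]
  L2: h(757,55)=(757*31+55)%997=591 -> [591]
  root=591
After append 63 (leaves=[87, 54, 66, 3, 63]):
  L0: [87, 54, 66, 3, 63]
  L1: h(87,54)=(87*31+54)%997=757 h(66,3)=(66*31+3)%997=55 h(63,63)=(63*31+63)%997=22 -> [757, 55, 22]
  L2: h(757,55)=(757*31+55)%997=591 h(22,22)=(22*31+22)%997=704 -> [591, 704]
  L3: h(591,704)=(591*31+704)%997=82 -> [82]
  root=82

Answer: 87 757 654 591 82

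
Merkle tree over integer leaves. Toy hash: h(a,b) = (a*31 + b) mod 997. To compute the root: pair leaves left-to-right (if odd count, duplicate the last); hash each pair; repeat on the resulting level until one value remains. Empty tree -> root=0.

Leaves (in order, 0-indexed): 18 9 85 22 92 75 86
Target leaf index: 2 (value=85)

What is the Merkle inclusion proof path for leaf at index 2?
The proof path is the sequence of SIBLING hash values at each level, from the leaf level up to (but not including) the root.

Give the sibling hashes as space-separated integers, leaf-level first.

L0 (leaves): [18, 9, 85, 22, 92, 75, 86], target index=2
L1: h(18,9)=(18*31+9)%997=567 [pair 0] h(85,22)=(85*31+22)%997=663 [pair 1] h(92,75)=(92*31+75)%997=933 [pair 2] h(86,86)=(86*31+86)%997=758 [pair 3] -> [567, 663, 933, 758]
  Sibling for proof at L0: 22
L2: h(567,663)=(567*31+663)%997=294 [pair 0] h(933,758)=(933*31+758)%997=768 [pair 1] -> [294, 768]
  Sibling for proof at L1: 567
L3: h(294,768)=(294*31+768)%997=909 [pair 0] -> [909]
  Sibling for proof at L2: 768
Root: 909
Proof path (sibling hashes from leaf to root): [22, 567, 768]

Answer: 22 567 768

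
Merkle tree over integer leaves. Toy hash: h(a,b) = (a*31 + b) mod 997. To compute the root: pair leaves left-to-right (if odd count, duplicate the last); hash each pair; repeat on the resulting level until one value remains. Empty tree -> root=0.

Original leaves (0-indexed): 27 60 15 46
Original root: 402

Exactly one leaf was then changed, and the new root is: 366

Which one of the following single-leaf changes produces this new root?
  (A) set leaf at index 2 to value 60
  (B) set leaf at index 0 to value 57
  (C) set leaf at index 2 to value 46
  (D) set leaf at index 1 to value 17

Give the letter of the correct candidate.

Original leaves: [27, 60, 15, 46]
Target new root: 366
Try each candidate change and compute the resulting root:
Candidate A: set leaf[2] = 60 -> leaves = [27, 60, 60, 46]
  L0: [27, 60, 60, 46]
  L1: h(27,60)=(27*31+60)%997=897 h(60,46)=(60*31+46)%997=909 -> [897, 909]
  L2: h(897,909)=(897*31+909)%997=800 -> [800]
  root = 800 != target 366
Candidate B: set leaf[0] = 57 -> leaves = [57, 60, 15, 46]
  L0: [57, 60, 15, 46]
  L1: h(57,60)=(57*31+60)%997=830 h(15,46)=(15*31+46)%997=511 -> [830, 511]
  L2: h(830,511)=(830*31+511)%997=319 -> [319]
  root = 319 != target 366
Candidate C: set leaf[2] = 46 -> leaves = [27, 60, 46, 46]
  L0: [27, 60, 46, 46]
  L1: h(27,60)=(27*31+60)%997=897 h(46,46)=(46*31+46)%997=475 -> [897, 475]
  L2: h(897,475)=(897*31+475)%997=366 -> [366]
  root = 366 == target 366  ** MATCH **
Candidate D: set leaf[1] = 17 -> leaves = [27, 17, 15, 46]
  L0: [27, 17, 15, 46]
  L1: h(27,17)=(27*31+17)%997=854 h(15,46)=(15*31+46)%997=511 -> [854, 511]
  L2: h(854,511)=(854*31+511)%997=66 -> [66]
  root = 66 != target 366
Candidate C produces the target root.

Answer: C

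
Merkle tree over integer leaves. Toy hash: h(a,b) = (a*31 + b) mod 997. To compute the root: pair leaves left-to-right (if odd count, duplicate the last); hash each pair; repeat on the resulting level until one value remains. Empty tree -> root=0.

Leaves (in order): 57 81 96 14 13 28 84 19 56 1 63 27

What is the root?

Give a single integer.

L0: [57, 81, 96, 14, 13, 28, 84, 19, 56, 1, 63, 27]
L1: h(57,81)=(57*31+81)%997=851 h(96,14)=(96*31+14)%997=996 h(13,28)=(13*31+28)%997=431 h(84,19)=(84*31+19)%997=629 h(56,1)=(56*31+1)%997=740 h(63,27)=(63*31+27)%997=983 -> [851, 996, 431, 629, 740, 983]
L2: h(851,996)=(851*31+996)%997=458 h(431,629)=(431*31+629)%997=32 h(740,983)=(740*31+983)%997=992 -> [458, 32, 992]
L3: h(458,32)=(458*31+32)%997=272 h(992,992)=(992*31+992)%997=837 -> [272, 837]
L4: h(272,837)=(272*31+837)%997=296 -> [296]

Answer: 296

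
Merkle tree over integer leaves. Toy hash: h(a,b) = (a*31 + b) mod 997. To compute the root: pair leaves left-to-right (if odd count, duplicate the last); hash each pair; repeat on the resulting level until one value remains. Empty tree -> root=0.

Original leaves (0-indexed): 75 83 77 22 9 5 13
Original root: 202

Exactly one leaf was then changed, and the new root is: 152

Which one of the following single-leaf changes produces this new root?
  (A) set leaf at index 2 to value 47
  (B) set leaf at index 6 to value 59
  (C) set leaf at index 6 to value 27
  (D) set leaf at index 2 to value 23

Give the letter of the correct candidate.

Original leaves: [75, 83, 77, 22, 9, 5, 13]
Target new root: 152
Try each candidate change and compute the resulting root:
Candidate A: set leaf[2] = 47 -> leaves = [75, 83, 47, 22, 9, 5, 13]
  L0: [75, 83, 47, 22, 9, 5, 13]
  L1: h(75,83)=(75*31+83)%997=414 h(47,22)=(47*31+22)%997=482 h(9,5)=(9*31+5)%997=284 h(13,13)=(13*31+13)%997=416 -> [414, 482, 284, 416]
  L2: h(414,482)=(414*31+482)%997=355 h(284,416)=(284*31+416)%997=247 -> [355, 247]
  L3: h(355,247)=(355*31+247)%997=285 -> [285]
  root = 285 != target 152
Candidate B: set leaf[6] = 59 -> leaves = [75, 83, 77, 22, 9, 5, 59]
  L0: [75, 83, 77, 22, 9, 5, 59]
  L1: h(75,83)=(75*31+83)%997=414 h(77,22)=(77*31+22)%997=415 h(9,5)=(9*31+5)%997=284 h(59,59)=(59*31+59)%997=891 -> [414, 415, 284, 891]
  L2: h(414,415)=(414*31+415)%997=288 h(284,891)=(284*31+891)%997=722 -> [288, 722]
  L3: h(288,722)=(288*31+722)%997=677 -> [677]
  root = 677 != target 152
Candidate C: set leaf[6] = 27 -> leaves = [75, 83, 77, 22, 9, 5, 27]
  L0: [75, 83, 77, 22, 9, 5, 27]
  L1: h(75,83)=(75*31+83)%997=414 h(77,22)=(77*31+22)%997=415 h(9,5)=(9*31+5)%997=284 h(27,27)=(27*31+27)%997=864 -> [414, 415, 284, 864]
  L2: h(414,415)=(414*31+415)%997=288 h(284,864)=(284*31+864)%997=695 -> [288, 695]
  L3: h(288,695)=(288*31+695)%997=650 -> [650]
  root = 650 != target 152
Candidate D: set leaf[2] = 23 -> leaves = [75, 83, 23, 22, 9, 5, 13]
  L0: [75, 83, 23, 22, 9, 5, 13]
  L1: h(75,83)=(75*31+83)%997=414 h(23,22)=(23*31+22)%997=735 h(9,5)=(9*31+5)%997=284 h(13,13)=(13*31+13)%997=416 -> [414, 735, 284, 416]
  L2: h(414,735)=(414*31+735)%997=608 h(284,416)=(284*31+416)%997=247 -> [608, 247]
  L3: h(608,247)=(608*31+247)%997=152 -> [152]
  root = 152 == target 152  ** MATCH **
Candidate D produces the target root.

Answer: D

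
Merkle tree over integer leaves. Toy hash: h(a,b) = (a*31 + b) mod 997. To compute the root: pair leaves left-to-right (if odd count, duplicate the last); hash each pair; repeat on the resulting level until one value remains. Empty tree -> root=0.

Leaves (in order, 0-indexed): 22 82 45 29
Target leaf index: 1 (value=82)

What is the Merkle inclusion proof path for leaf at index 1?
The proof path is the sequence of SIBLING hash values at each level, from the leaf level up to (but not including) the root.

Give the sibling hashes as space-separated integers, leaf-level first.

L0 (leaves): [22, 82, 45, 29], target index=1
L1: h(22,82)=(22*31+82)%997=764 [pair 0] h(45,29)=(45*31+29)%997=427 [pair 1] -> [764, 427]
  Sibling for proof at L0: 22
L2: h(764,427)=(764*31+427)%997=183 [pair 0] -> [183]
  Sibling for proof at L1: 427
Root: 183
Proof path (sibling hashes from leaf to root): [22, 427]

Answer: 22 427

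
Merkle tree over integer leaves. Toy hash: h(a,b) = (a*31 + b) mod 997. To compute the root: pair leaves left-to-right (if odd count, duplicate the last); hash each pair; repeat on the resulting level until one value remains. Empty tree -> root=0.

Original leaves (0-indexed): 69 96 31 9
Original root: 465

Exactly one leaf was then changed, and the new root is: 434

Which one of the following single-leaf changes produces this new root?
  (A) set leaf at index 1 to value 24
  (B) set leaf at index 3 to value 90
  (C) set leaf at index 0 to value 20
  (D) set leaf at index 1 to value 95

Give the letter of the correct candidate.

Original leaves: [69, 96, 31, 9]
Target new root: 434
Try each candidate change and compute the resulting root:
Candidate A: set leaf[1] = 24 -> leaves = [69, 24, 31, 9]
  L0: [69, 24, 31, 9]
  L1: h(69,24)=(69*31+24)%997=169 h(31,9)=(31*31+9)%997=970 -> [169, 970]
  L2: h(169,970)=(169*31+970)%997=227 -> [227]
  root = 227 != target 434
Candidate B: set leaf[3] = 90 -> leaves = [69, 96, 31, 90]
  L0: [69, 96, 31, 90]
  L1: h(69,96)=(69*31+96)%997=241 h(31,90)=(31*31+90)%997=54 -> [241, 54]
  L2: h(241,54)=(241*31+54)%997=546 -> [546]
  root = 546 != target 434
Candidate C: set leaf[0] = 20 -> leaves = [20, 96, 31, 9]
  L0: [20, 96, 31, 9]
  L1: h(20,96)=(20*31+96)%997=716 h(31,9)=(31*31+9)%997=970 -> [716, 970]
  L2: h(716,970)=(716*31+970)%997=235 -> [235]
  root = 235 != target 434
Candidate D: set leaf[1] = 95 -> leaves = [69, 95, 31, 9]
  L0: [69, 95, 31, 9]
  L1: h(69,95)=(69*31+95)%997=240 h(31,9)=(31*31+9)%997=970 -> [240, 970]
  L2: h(240,970)=(240*31+970)%997=434 -> [434]
  root = 434 == target 434  ** MATCH **
Candidate D produces the target root.

Answer: D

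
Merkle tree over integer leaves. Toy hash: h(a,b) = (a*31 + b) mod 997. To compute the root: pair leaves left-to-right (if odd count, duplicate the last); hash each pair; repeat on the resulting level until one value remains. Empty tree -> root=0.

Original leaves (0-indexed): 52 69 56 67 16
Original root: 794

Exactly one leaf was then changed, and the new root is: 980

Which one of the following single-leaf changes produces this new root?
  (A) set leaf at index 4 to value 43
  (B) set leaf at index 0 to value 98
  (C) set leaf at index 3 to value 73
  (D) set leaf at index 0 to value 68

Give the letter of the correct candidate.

Original leaves: [52, 69, 56, 67, 16]
Target new root: 980
Try each candidate change and compute the resulting root:
Candidate A: set leaf[4] = 43 -> leaves = [52, 69, 56, 67, 43]
  L0: [52, 69, 56, 67, 43]
  L1: h(52,69)=(52*31+69)%997=684 h(56,67)=(56*31+67)%997=806 h(43,43)=(43*31+43)%997=379 -> [684, 806, 379]
  L2: h(684,806)=(684*31+806)%997=76 h(379,379)=(379*31+379)%997=164 -> [76, 164]
  L3: h(76,164)=(76*31+164)%997=526 -> [526]
  root = 526 != target 980
Candidate B: set leaf[0] = 98 -> leaves = [98, 69, 56, 67, 16]
  L0: [98, 69, 56, 67, 16]
  L1: h(98,69)=(98*31+69)%997=116 h(56,67)=(56*31+67)%997=806 h(16,16)=(16*31+16)%997=512 -> [116, 806, 512]
  L2: h(116,806)=(116*31+806)%997=414 h(512,512)=(512*31+512)%997=432 -> [414, 432]
  L3: h(414,432)=(414*31+432)%997=305 -> [305]
  root = 305 != target 980
Candidate C: set leaf[3] = 73 -> leaves = [52, 69, 56, 73, 16]
  L0: [52, 69, 56, 73, 16]
  L1: h(52,69)=(52*31+69)%997=684 h(56,73)=(56*31+73)%997=812 h(16,16)=(16*31+16)%997=512 -> [684, 812, 512]
  L2: h(684,812)=(684*31+812)%997=82 h(512,512)=(512*31+512)%997=432 -> [82, 432]
  L3: h(82,432)=(82*31+432)%997=980 -> [980]
  root = 980 == target 980  ** MATCH **
Candidate D: set leaf[0] = 68 -> leaves = [68, 69, 56, 67, 16]
  L0: [68, 69, 56, 67, 16]
  L1: h(68,69)=(68*31+69)%997=183 h(56,67)=(56*31+67)%997=806 h(16,16)=(16*31+16)%997=512 -> [183, 806, 512]
  L2: h(183,806)=(183*31+806)%997=497 h(512,512)=(512*31+512)%997=432 -> [497, 432]
  L3: h(497,432)=(497*31+432)%997=884 -> [884]
  root = 884 != target 980
Candidate C produces the target root.

Answer: C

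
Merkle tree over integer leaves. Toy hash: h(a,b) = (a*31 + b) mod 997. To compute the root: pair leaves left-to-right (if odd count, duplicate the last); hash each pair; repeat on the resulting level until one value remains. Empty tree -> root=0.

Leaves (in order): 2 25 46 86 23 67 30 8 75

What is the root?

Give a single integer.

Answer: 16

Derivation:
L0: [2, 25, 46, 86, 23, 67, 30, 8, 75]
L1: h(2,25)=(2*31+25)%997=87 h(46,86)=(46*31+86)%997=515 h(23,67)=(23*31+67)%997=780 h(30,8)=(30*31+8)%997=938 h(75,75)=(75*31+75)%997=406 -> [87, 515, 780, 938, 406]
L2: h(87,515)=(87*31+515)%997=221 h(780,938)=(780*31+938)%997=193 h(406,406)=(406*31+406)%997=31 -> [221, 193, 31]
L3: h(221,193)=(221*31+193)%997=65 h(31,31)=(31*31+31)%997=992 -> [65, 992]
L4: h(65,992)=(65*31+992)%997=16 -> [16]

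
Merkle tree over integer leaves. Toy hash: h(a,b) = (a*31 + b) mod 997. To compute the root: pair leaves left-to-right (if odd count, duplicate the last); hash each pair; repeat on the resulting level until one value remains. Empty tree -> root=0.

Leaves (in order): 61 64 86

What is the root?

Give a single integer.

Answer: 546

Derivation:
L0: [61, 64, 86]
L1: h(61,64)=(61*31+64)%997=958 h(86,86)=(86*31+86)%997=758 -> [958, 758]
L2: h(958,758)=(958*31+758)%997=546 -> [546]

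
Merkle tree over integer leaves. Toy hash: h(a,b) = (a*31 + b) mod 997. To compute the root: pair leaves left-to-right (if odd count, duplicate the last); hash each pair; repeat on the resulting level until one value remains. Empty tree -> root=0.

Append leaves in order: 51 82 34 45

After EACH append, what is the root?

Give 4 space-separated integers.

After append 51 (leaves=[51]):
  L0: [51]
  root=51
After append 82 (leaves=[51, 82]):
  L0: [51, 82]
  L1: h(51,82)=(51*31+82)%997=666 -> [666]
  root=666
After append 34 (leaves=[51, 82, 34]):
  L0: [51, 82, 34]
  L1: h(51,82)=(51*31+82)%997=666 h(34,34)=(34*31+34)%997=91 -> [666, 91]
  L2: h(666,91)=(666*31+91)%997=797 -> [797]
  root=797
After append 45 (leaves=[51, 82, 34, 45]):
  L0: [51, 82, 34, 45]
  L1: h(51,82)=(51*31+82)%997=666 h(34,45)=(34*31+45)%997=102 -> [666, 102]
  L2: h(666,102)=(666*31+102)%997=808 -> [808]
  root=808

Answer: 51 666 797 808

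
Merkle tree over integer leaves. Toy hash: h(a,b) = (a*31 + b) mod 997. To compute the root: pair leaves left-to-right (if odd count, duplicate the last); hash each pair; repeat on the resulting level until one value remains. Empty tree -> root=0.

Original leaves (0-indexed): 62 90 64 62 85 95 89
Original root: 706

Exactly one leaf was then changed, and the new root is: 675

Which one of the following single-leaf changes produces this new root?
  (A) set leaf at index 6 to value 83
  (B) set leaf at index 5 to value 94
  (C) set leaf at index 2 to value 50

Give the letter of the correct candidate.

Answer: B

Derivation:
Original leaves: [62, 90, 64, 62, 85, 95, 89]
Target new root: 675
Try each candidate change and compute the resulting root:
Candidate A: set leaf[6] = 83 -> leaves = [62, 90, 64, 62, 85, 95, 83]
  L0: [62, 90, 64, 62, 85, 95, 83]
  L1: h(62,90)=(62*31+90)%997=18 h(64,62)=(64*31+62)%997=52 h(85,95)=(85*31+95)%997=736 h(83,83)=(83*31+83)%997=662 -> [18, 52, 736, 662]
  L2: h(18,52)=(18*31+52)%997=610 h(736,662)=(736*31+662)%997=547 -> [610, 547]
  L3: h(610,547)=(610*31+547)%997=514 -> [514]
  root = 514 != target 675
Candidate B: set leaf[5] = 94 -> leaves = [62, 90, 64, 62, 85, 94, 89]
  L0: [62, 90, 64, 62, 85, 94, 89]
  L1: h(62,90)=(62*31+90)%997=18 h(64,62)=(64*31+62)%997=52 h(85,94)=(85*31+94)%997=735 h(89,89)=(89*31+89)%997=854 -> [18, 52, 735, 854]
  L2: h(18,52)=(18*31+52)%997=610 h(735,854)=(735*31+854)%997=708 -> [610, 708]
  L3: h(610,708)=(610*31+708)%997=675 -> [675]
  root = 675 == target 675  ** MATCH **
Candidate C: set leaf[2] = 50 -> leaves = [62, 90, 50, 62, 85, 95, 89]
  L0: [62, 90, 50, 62, 85, 95, 89]
  L1: h(62,90)=(62*31+90)%997=18 h(50,62)=(50*31+62)%997=615 h(85,95)=(85*31+95)%997=736 h(89,89)=(89*31+89)%997=854 -> [18, 615, 736, 854]
  L2: h(18,615)=(18*31+615)%997=176 h(736,854)=(736*31+854)%997=739 -> [176, 739]
  L3: h(176,739)=(176*31+739)%997=213 -> [213]
  root = 213 != target 675
Candidate B produces the target root.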